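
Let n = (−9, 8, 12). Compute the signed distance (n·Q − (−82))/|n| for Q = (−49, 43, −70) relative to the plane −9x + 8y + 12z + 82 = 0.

27/17

n·Q − (-82) = 27.
|n| = 17, so the signed distance is 27/17.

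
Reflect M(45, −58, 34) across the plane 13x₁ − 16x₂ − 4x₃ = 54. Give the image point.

With n = (13, −16, −4), the signed offset is (n·M − 54)/|n|² = 1323/441 = 3.
M' = M − 2t·n = (45, −58, 34) − 6·(13, −16, −4) = (−33, 38, 58).

(-33, 38, 58)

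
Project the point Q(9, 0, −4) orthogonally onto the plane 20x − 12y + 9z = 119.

The perpendicular from Q has direction n = (20, −12, 9): r = (9, 0, −4) + t(20, −12, 9).
Substitute into the plane: n·(Q + tn) = 119 gives 144 + 625t = 119, so t = -1/25.
Foot = (9, 0, −4) + (-1/25)·(20, −12, 9) = (41/5, 12/25, −109/25).

(41/5, 12/25, -109/25)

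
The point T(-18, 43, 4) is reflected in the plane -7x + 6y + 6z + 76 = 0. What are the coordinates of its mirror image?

(38, -5, -44)

With n = (-7, 6, 6), the signed offset is (n·T − (-76))/|n|² = 484/121 = 4.
T' = T − 2t·n = (-18, 43, 4) − 8·(-7, 6, 6) = (38, -5, -44).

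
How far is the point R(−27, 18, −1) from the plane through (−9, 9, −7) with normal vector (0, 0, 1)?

The plane has equation n·(r − (−9, 9, −7)) = 0, i.e. n·r = -7.
d = |1·(-1) − (-7)| / √(0 + 0 + 1) = |6| / 1 = 6.

6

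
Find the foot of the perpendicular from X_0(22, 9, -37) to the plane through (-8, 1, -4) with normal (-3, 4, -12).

n = (-3, 4, -12), |n|² = 169, and n·X_0 − 76 = 338.
t = 338/169 = 2, so the foot is X_0 − t·n = (22, 9, -37) − 2·(-3, 4, -12) = (28, 1, -13).

(28, 1, -13)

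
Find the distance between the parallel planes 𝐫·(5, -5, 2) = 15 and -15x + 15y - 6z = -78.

11/(3√6)

Divide the second equation by -3 to match normals: 5x - 5y + 2z = 26.
Both planes have normal n = (5, -5, 2), |n| = 3√6. Any point on the first plane is at distance |26 − 15|/|n| = 11/(3√6) from the second.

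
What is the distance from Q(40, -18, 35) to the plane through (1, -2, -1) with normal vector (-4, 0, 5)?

The plane has equation n·(r − (1, -2, -1)) = 0, i.e. n·r = -9.
d = |(-4)·40 + 5·35 − (-9)| / √(16 + 0 + 25) = |24| / √41 = 24/√41.

24√41/41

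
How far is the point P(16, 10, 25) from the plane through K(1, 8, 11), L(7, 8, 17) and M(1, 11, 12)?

5√19/19

KL = (6, 0, 6) and KM = (0, 3, 1), so a normal is n = KL × KM = (−18, −6, 18).
Then n·(16, 10, 25) − 132 = −30.
|n| = √(324 + 36 + 324) = 6√19, so the distance is |-30|/(6√19) = 5√19/19.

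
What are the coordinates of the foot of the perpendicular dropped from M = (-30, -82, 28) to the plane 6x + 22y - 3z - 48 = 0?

(-6, 6, 16)

n = (6, 22, -3), |n|² = 529, and n·M − 48 = -2116.
t = -2116/529 = -4, so the foot is M − t·n = (-30, -82, 28) − (-4)·(6, 22, -3) = (-6, 6, 16).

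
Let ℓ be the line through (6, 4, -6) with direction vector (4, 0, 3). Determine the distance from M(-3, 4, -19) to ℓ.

Direction vector d = (4, 0, 3).
AP = (-9, 0, -13); AP·d = -75, |AP|² = 250, |d|² = 25.
distance² = |AP|² − (AP·d)²/|d|² = 250 − 5625/25 = 25, so the distance is 5.

5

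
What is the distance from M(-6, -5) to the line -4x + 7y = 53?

The normal to the line is n = (-4, 7) with |n| = √65.
|n·M − 53| = |-11 − 53| = 64, so the distance is 64/√65 = 64√65/65.

64/√65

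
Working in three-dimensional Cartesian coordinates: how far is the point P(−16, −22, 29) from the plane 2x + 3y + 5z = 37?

5√38/19

Normal vector n = (2, 3, 5), and n·(−16, −22, 29) − 37 = 10.
|n| = √(4 + 9 + 25) = √38, so the distance is |10|/√38 = 5√38/19.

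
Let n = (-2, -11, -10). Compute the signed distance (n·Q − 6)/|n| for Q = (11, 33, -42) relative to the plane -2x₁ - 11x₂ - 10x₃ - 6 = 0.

n·Q − 6 = 29.
|n| = 15, so the signed distance is 29/15.

29/15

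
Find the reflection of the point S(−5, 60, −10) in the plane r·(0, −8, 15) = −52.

n = (0, −8, 15), |n|² = 289, n·S − (-52) = -578, so t = -578/289 = -2.
Foot F = S − (-2)·n = (−5, 44, 20); the reflection is 2F − S = (−5, 28, 50).

(-5, 28, 50)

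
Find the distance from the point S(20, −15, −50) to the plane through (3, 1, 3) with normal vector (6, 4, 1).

15√53/53

The plane has equation n·(r − (3, 1, 3)) = 0, i.e. n·r = 25.
Then n·(20, −15, −50) − 25 = −15.
|n| = √(36 + 16 + 1) = √53, so the distance is |-15|/√53 = 15√53/53.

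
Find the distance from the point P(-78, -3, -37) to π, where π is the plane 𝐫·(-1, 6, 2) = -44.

30√41/41

d = |(-1)·(-78) + 6·(-3) + 2·(-37) − (-44)| / √(1 + 36 + 4) = |30| / √41 = 30/√41.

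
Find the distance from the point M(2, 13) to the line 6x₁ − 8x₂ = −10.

d = |6·2 + (-8)·13 − (-10)| / √(36 + 64) = |-82|/10 = 41/5.

41/5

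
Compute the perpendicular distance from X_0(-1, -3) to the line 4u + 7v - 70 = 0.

The normal to the line is n = (4, 7) with |n| = √65.
|n·X_0 − 70| = |-25 − 70| = 95, so the distance is 95/√65.

19√65/13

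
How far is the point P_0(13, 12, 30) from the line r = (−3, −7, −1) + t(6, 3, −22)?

Direction vector d = (6, 3, −22).
AP = (16, 19, 31); AP·d = -529, |AP|² = 1578, |d|² = 529.
distance² = |AP|² − (AP·d)²/|d|² = 1578 − 279841/529 = 1049, so the distance is √1049.

√1049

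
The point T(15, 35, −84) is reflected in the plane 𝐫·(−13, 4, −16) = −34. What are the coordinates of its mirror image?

(93, 11, 12)

n = (−13, 4, −16), |n|² = 441, n·T − (-34) = 1323, so t = 1323/441 = 3.
Foot F = T − 3·n = (54, 23, −36); the reflection is 2F − T = (93, 11, 12).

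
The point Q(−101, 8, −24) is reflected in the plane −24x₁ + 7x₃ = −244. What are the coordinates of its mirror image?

n = (−24, 0, 7), |n|² = 625, n·Q − (-244) = 2500, so t = 2500/625 = 4.
Foot F = Q − 4·n = (−5, 8, −52); the reflection is 2F − Q = (91, 8, −80).

(91, 8, -80)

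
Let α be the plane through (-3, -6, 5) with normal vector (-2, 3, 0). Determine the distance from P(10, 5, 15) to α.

7/√13

The plane has equation n·(r − (-3, -6, 5)) = 0, i.e. n·r = -12.
Then n·(10, 5, 15) - (-12) = 7.
|n| = √(4 + 9 + 0) = √13, so the distance is |7|/√13 = 7/√13.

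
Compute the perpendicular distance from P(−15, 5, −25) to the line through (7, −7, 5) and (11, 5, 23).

6√29

A direction vector is d = (4, 12, 18).
AP = (−22, 12, −30); AP·d = -484, |AP|² = 1528, |d|² = 484.
distance² = |AP|² − (AP·d)²/|d|² = 1528 − 234256/484 = 1044, so the distance is 6√29.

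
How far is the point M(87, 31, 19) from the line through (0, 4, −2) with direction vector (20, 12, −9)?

Direction vector d = (20, 12, −9).
AP = (87, 27, 21); AP·d = 1875, |AP|² = 8739, |d|² = 625.
distance² = |AP|² − (AP·d)²/|d|² = 8739 − 3515625/625 = 3114, so the distance is 3√346.

3√346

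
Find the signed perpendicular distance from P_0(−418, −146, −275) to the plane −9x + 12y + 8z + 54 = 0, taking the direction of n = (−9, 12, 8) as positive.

-8

n·P_0 − (-54) = -136.
|n| = 17, so the signed distance is -136/17 = -8.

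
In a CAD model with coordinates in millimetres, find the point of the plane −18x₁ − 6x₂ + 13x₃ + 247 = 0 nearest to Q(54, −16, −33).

(18, -28, -7)

n = (−18, −6, 13), |n|² = 529, and n·Q − (-247) = -1058.
t = -1058/529 = -2, so the foot is Q − t·n = (54, −16, −33) − (-2)·(−18, −6, 13) = (18, −28, −7).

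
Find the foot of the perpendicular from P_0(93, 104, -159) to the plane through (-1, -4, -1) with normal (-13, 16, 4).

(625/7, 760/7, -1105/7)

n = (-13, 16, 4), |n|² = 441, and n·P_0 − (-55) = -126.
t = -126/441 = -2/7, so the foot is P_0 − t·n = (93, 104, -159) − (-2/7)·(-13, 16, 4) = (625/7, 760/7, -1105/7).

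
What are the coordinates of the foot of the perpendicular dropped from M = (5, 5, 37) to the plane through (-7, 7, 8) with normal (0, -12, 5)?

n = (0, -12, 5), |n|² = 169, and n·M − (-44) = 169.
t = 169/169 = 1, so the foot is M − t·n = (5, 5, 37) − 1·(0, -12, 5) = (5, 17, 32).

(5, 17, 32)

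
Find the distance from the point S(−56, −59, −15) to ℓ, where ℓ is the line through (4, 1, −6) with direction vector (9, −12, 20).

Direction vector d = (9, −12, 20).
AP = (−60, −60, −9); AP·d = 0, |AP|² = 7281, |d|² = 625.
distance² = |AP|² − (AP·d)²/|d|² = 7281 − 0/625 = 7281, so the distance is 3√809.

3√809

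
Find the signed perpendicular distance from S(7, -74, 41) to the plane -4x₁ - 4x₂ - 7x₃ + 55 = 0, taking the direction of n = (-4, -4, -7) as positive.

n·S − (-55) = 36.
|n| = 9, so the signed distance is 36/9 = 4.

4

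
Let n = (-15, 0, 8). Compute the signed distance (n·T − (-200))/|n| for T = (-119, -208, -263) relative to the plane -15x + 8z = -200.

-7

n·T − (-200) = -119.
|n| = 17, so the signed distance is -119/17 = -7.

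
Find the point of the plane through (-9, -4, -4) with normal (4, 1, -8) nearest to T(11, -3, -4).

(7, -4, 4)

n = (4, 1, -8), |n|² = 81, and n·T − (-8) = 81.
t = 81/81 = 1, so the foot is T − t·n = (11, -3, -4) − 1·(4, 1, -8) = (7, -4, 4).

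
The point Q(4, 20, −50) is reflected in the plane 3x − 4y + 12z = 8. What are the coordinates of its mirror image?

(28, -12, 46)

With n = (3, −4, 12), the signed offset is (n·Q − 8)/|n|² = -676/169 = -4.
Q' = Q − 2t·n = (4, 20, −50) − (-8)·(3, −4, 12) = (28, −12, 46).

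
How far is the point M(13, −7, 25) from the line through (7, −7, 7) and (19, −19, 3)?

6√10

A direction vector is d = (12, −12, −4).
AP = (6, 0, 18), and AP × d = (216, 240, −72).
|AP × d|² = 109440 and |d|² = 304, so the distance is √(109440/304) = √360 = 6√10.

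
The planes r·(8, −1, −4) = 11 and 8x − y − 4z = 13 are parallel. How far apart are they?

2/9

Both planes have normal n = (8, −1, −4), |n| = 9. Any point on the first plane is at distance |13 − 11|/|n| = 2/9 from the second.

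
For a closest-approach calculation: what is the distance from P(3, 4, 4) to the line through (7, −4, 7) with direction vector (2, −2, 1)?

2√2

Direction vector d = (2, −2, 1).
AP = (−4, 8, −3), and AP × d = (2, −2, −8).
|AP × d|² = 72 and |d|² = 9, so the distance is √(72/9) = √8 = 2√2.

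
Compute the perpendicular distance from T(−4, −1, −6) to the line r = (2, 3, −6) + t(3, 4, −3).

3√2

Direction vector d = (3, 4, −3).
AP = (−6, −4, 0), and AP × d = (12, −18, −12).
|AP × d|² = 612 and |d|² = 34, so the distance is √(612/34) = √18 = 3√2.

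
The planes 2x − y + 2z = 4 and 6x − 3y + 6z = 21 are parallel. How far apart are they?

Divide the second equation by 3 to match normals: 2x − y + 2z = 7.
Both planes have normal n = (2, −1, 2), |n| = 3. Any point on the first plane is at distance |7 − 4|/|n| = 3/3 = 1 from the second.

1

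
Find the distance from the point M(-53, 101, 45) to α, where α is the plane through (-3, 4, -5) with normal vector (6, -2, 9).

The plane has equation n·(r − (-3, 4, -5)) = 0, i.e. n·r = -71.
d = |6·(-53) + (-2)·101 + 9·45 − (-71)| / √(36 + 4 + 81) = |-44| / 11 = 4.

4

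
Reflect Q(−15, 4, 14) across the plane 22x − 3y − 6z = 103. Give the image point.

n = (22, −3, −6), |n|² = 529, n·Q − 103 = -529, so t = -529/529 = -1.
Foot F = Q − (-1)·n = (7, 1, 8); the reflection is 2F − Q = (29, −2, 2).

(29, -2, 2)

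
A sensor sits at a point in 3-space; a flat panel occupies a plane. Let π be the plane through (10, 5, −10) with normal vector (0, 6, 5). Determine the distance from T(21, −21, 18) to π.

The plane has equation n·(r − (10, 5, −10)) = 0, i.e. n·r = -20.
Then n·(21, −21, 18) − (−20) = −16.
|n| = √(0 + 36 + 25) = √61, so the distance is |-16|/√61 = 16√61/61.

16√61/61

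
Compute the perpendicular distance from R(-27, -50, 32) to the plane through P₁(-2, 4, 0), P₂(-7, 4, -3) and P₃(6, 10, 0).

19/(5√2)

P₁P₂ = (-5, 0, -3) and P₁P₃ = (8, 6, 0), so a normal is n = P₁P₂ × P₁P₃ = (18, -24, -30).
Then n·(-27, -50, 32) - (-132) = -114.
|n| = √(324 + 576 + 900) = 30√2, so the distance is |-114|/(30√2) = 19√2/10.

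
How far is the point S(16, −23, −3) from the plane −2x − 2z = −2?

6√2

Normal vector n = (−2, 0, −2), and n·(16, −23, −3) − (−2) = −24.
|n| = √(4 + 0 + 4) = 2√2, so the distance is |-24|/(2√2) = 6√2.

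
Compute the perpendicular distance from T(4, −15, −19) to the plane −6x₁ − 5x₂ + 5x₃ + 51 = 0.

7√86/86

n = (−6, −5, 5); n·P − (-51) = 7; |n| = √86; distance = 7/√86.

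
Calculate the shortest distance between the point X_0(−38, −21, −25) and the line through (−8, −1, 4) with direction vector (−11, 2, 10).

Direction vector d = (−11, 2, 10).
AP = (−30, −20, −29), and AP × d = (−142, 619, −280).
|AP × d|² = 481725 and |d|² = 225, so the distance is √(481725/225) = √2141.

√2141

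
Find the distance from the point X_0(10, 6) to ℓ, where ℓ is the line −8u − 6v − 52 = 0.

84/5

d = |(-8)·10 + (-6)·6 − 52| / √(64 + 36) = |-168|/10 = 84/5.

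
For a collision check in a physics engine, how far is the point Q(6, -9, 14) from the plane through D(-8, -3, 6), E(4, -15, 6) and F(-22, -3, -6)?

8/11

DE = (12, -12, 0) and DF = (-14, 0, -12), so a normal is n = DE × DF = (144, 144, -168).
Then n·(6, -9, 14) - (-2592) = -192.
|n| = √(20736 + 20736 + 28224) = 264, so the distance is |-192|/264 = 8/11.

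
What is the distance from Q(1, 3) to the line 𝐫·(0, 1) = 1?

2

The normal to the line is n = (0, 1) with |n| = 1.
|n·Q − 1| = |3 − 1| = 2, so the distance is 2/1 = 2.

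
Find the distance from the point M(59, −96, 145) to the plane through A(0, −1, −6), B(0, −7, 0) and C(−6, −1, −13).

AB = (0, −6, 6) and AC = (−6, 0, −7), so a normal is n = AB × AC = (42, −36, −36).
d = |42·59 + (-36)·(-96) + (-36)·145 − 252| / √(1764 + 1296 + 1296) = |462| / 66 = 7.

7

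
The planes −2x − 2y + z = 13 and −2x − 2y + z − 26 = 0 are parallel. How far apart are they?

13/3

Both planes have normal n = (−2, −2, 1), |n| = 3. Any point on the first plane is at distance |26 − 13|/|n| = 13/3 from the second.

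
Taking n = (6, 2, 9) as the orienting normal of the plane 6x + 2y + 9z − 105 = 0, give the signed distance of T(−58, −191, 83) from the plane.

-8

n·T − 105 = -88.
|n| = 11, so the signed distance is -88/11 = -8.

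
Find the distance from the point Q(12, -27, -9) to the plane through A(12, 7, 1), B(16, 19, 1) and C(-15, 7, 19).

2

AB = (4, 12, 0) and AC = (-27, 0, 18), so a normal is n = AB × AC = (216, -72, 324).
n = (216, -72, 324); n·P − 2412 = -792; |n| = 396; distance = 792/396 = 2.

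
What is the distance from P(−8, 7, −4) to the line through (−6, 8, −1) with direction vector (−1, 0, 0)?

√10

Direction vector d = (−1, 0, 0).
AP = (−2, −1, −3); AP·d = 2, |AP|² = 14, |d|² = 1.
distance² = |AP|² − (AP·d)²/|d|² = 14 − 4/1 = 10, so the distance is √10.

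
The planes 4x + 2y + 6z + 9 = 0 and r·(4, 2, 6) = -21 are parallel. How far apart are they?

6/√14

With common normal n = (4, 2, 6) (|n| = 2√14), the distance is |(-9) − (-21)|/|n| = 12/(2√14) = 3√14/7.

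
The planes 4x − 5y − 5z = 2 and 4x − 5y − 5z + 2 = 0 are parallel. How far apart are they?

With common normal n = (4, −5, −5) (|n| = √66), the distance is |2 − (-2)|/|n| = 4/√66 = 2√66/33.

2√66/33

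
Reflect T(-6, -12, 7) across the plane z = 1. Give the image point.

(-6, -12, -5)

n = (0, 0, 1), |n|² = 1, n·T − 1 = 6, so t = 6/1 = 6.
Foot F = T − 6·n = (-6, -12, 1); the reflection is 2F − T = (-6, -12, -5).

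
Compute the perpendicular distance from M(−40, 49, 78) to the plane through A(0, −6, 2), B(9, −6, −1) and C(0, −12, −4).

23/√19

AB = (9, 0, −3) and AC = (0, −6, −6), so a normal is n = AB × AC = (−18, 54, −54).
d = |(-18)·(-40) + 54·49 + (-54)·78 − (-432)| / √(324 + 2916 + 2916) = |-414| / (18√19) = 23√19/19.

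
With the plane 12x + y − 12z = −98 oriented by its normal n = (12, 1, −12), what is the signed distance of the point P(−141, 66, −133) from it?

n·P − (-98) = 68.
|n| = 17, so the signed distance is 68/17 = 4.

4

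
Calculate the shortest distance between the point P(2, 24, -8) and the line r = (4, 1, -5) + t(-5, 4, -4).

Direction vector d = (-5, 4, -4).
AP = (-2, 23, -3); AP·d = 114, |AP|² = 542, |d|² = 57.
distance² = |AP|² − (AP·d)²/|d|² = 542 − 12996/57 = 314, so the distance is √314.

√314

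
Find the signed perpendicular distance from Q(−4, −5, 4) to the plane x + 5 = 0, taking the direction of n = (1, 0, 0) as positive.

n·Q − (-5) = 1.
|n| = 1, so the signed distance is 1/1 = 1.

1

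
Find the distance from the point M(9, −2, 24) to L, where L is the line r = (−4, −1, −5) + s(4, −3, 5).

√211

Direction vector d = (4, −3, 5).
AP = (13, −1, 29), and AP × d = (82, 51, −35).
|AP × d|² = 10550 and |d|² = 50, so the distance is √(10550/50) = √211.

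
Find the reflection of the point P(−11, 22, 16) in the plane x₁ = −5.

(1, 22, 16)

n = (1, 0, 0), |n|² = 1, n·P − (-5) = -6, so t = -6/1 = -6.
Foot F = P − (-6)·n = (−5, 22, 16); the reflection is 2F − P = (1, 22, 16).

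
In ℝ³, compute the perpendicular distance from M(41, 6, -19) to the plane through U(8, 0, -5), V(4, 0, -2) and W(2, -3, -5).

UV = (-4, 0, 3) and UW = (-6, -3, 0), so a normal is n = UV × UW = (9, -18, 12).
d = |9·41 + (-18)·6 + 12·(-19) − 12| / √(81 + 324 + 144) = |21| / (3√61) = 7/√61.

7/√61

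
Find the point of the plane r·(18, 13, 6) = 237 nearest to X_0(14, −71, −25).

The perpendicular from X_0 has direction n = (18, 13, 6): r = (14, −71, −25) + t(18, 13, 6).
Substitute into the plane: n·(X_0 + tn) = 237 gives -821 + 529t = 237, so t = 2.
Foot = (14, −71, −25) + 2·(18, 13, 6) = (50, −45, −13).

(50, -45, -13)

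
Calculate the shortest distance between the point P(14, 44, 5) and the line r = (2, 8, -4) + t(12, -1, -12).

39

Direction vector d = (12, -1, -12).
AP = (12, 36, 9); AP·d = 0, |AP|² = 1521, |d|² = 289.
distance² = |AP|² − (AP·d)²/|d|² = 1521 − 0/289 = 1521, so the distance is 39.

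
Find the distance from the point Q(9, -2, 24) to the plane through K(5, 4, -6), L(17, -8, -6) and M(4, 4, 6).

6/17

KL = (12, -12, 0) and KM = (-1, 0, 12), so a normal is n = KL × KM = (-144, -144, -12).
Then n·(9, -2, 24) - (-1224) = -72.
|n| = √(20736 + 20736 + 144) = 204, so the distance is |-72|/204 = 6/17.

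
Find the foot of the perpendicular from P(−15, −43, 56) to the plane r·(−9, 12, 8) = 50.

n = (−9, 12, 8), |n|² = 289, and n·P − 50 = 17.
t = 17/289 = 1/17, so the foot is P − t·n = (−15, −43, 56) − (1/17)·(−9, 12, 8) = (−246/17, −743/17, 944/17).

(-246/17, -743/17, 944/17)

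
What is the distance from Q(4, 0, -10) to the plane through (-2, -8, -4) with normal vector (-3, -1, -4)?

√26/13

The plane has equation n·(r − (-2, -8, -4)) = 0, i.e. n·r = 30.
d = |(-3)·4 + (-1)·0 + (-4)·(-10) − 30| / √(9 + 1 + 16) = |-2| / √26 = 2/√26.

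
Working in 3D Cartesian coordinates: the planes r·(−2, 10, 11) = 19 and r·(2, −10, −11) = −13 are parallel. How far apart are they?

Divide the second equation by -1 to match normals: −2x + 10y + 11z = 13.
Both planes have normal n = (−2, 10, 11), |n| = 15. Any point on the first plane is at distance |13 − 19|/|n| = 6/15 = 2/5 from the second.

2/5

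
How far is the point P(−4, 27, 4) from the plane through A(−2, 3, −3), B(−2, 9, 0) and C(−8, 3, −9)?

AB = (0, 6, 3) and AC = (−6, 0, −6), so a normal is n = AB × AC = (−36, −18, 36).
d = |(-36)·(-4) + (-18)·27 + 36·4 − (-90)| / √(1296 + 324 + 1296) = |-108| / 54 = 2.

2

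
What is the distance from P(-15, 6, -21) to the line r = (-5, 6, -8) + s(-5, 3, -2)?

3√13

Direction vector d = (-5, 3, -2).
AP = (-10, 0, -13); AP·d = 76, |AP|² = 269, |d|² = 38.
distance² = |AP|² − (AP·d)²/|d|² = 269 − 5776/38 = 117, so the distance is 3√13.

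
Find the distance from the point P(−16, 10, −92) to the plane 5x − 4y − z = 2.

Normal vector n = (5, −4, −1), and n·(−16, 10, −92) − 2 = −30.
|n| = √(25 + 16 + 1) = √42, so the distance is |-30|/√42 = 5√42/7.

30/√42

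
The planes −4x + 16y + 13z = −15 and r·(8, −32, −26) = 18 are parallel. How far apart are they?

2/7

Divide the second equation by -2 to match normals: −4x + 16y + 13z = -9.
Both planes have normal n = (−4, 16, 13), |n| = 21. Any point on the first plane is at distance |(-9) − (-15)|/|n| = 6/21 = 2/7 from the second.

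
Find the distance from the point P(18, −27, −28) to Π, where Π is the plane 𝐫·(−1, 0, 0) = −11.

7

d = |(-1)·18 − (-11)| / √(1 + 0 + 0) = |-7| / 1 = 7.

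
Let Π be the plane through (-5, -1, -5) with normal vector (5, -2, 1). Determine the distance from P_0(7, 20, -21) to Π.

√30/15

The plane has equation n·(r − (-5, -1, -5)) = 0, i.e. n·r = -28.
Then n·(7, 20, -21) - (-28) = 2.
|n| = √(25 + 4 + 1) = √30, so the distance is |2|/√30 = 2/√30.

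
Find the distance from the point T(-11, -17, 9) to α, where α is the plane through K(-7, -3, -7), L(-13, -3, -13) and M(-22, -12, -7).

KL = (-6, 0, -6) and KM = (-15, -9, 0), so a normal is n = KL × KM = (-54, 90, 54).
d = |(-54)·(-11) + 90·(-17) + 54·9 − (-270)| / √(2916 + 8100 + 2916) = |-180| / (18√43) = 10√43/43.

10/√43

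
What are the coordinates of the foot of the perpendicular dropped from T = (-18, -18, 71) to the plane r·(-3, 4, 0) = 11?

n = (-3, 4, 0), |n|² = 25, and n·T − 11 = -29.
t = -29/25, so the foot is T − t·n = (-18, -18, 71) − (-29/25)·(-3, 4, 0) = (-537/25, -334/25, 71).

(-537/25, -334/25, 71)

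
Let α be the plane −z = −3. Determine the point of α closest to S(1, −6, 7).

(1, -6, 3)

n = (0, 0, −1), |n|² = 1, and n·S − (-3) = -4.
t = -4/1 = -4, so the foot is S − t·n = (1, −6, 7) − (-4)·(0, 0, −1) = (1, −6, 3).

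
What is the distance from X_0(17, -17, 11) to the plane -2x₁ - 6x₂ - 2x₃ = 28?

9/√11

n = (-2, -6, -2); n·P − 28 = 18; |n| = 2√11; distance = 18/(2√11) = 9/√11.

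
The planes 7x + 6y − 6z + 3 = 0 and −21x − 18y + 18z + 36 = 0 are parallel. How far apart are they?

Divide the second equation by -3 to match normals: 7x + 6y − 6z = 12.
Both planes have normal n = (7, 6, −6), |n| = 11. Any point on the first plane is at distance |12 − (-3)|/|n| = 15/11 from the second.

15/11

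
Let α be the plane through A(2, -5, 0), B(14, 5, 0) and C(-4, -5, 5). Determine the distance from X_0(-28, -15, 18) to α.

AB = (12, 10, 0) and AC = (-6, 0, 5), so a normal is n = AB × AC = (50, -60, 60).
Then n·(-28, -15, 18) - 400 = 180.
|n| = √(2500 + 3600 + 3600) = 10√97, so the distance is |180|/(10√97) = 18/√97.

18/√97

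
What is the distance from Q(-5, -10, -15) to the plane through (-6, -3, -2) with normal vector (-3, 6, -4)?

The plane has equation n·(r − (-6, -3, -2)) = 0, i.e. n·r = 8.
d = |(-3)·(-5) + 6·(-10) + (-4)·(-15) − 8| / √(9 + 36 + 16) = |7| / √61 = 7/√61.

7√61/61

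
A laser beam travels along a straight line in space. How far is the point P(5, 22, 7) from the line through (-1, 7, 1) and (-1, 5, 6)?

A direction vector is d = (0, -2, 5).
AP = (6, 15, 6); AP·d = 0, |AP|² = 297, |d|² = 29.
distance² = |AP|² − (AP·d)²/|d|² = 297 − 0/29 = 297, so the distance is 3√33.

3√33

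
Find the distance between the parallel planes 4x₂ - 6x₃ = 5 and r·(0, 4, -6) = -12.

With common normal n = (0, 4, -6) (|n| = 2√13), the distance is |5 − (-12)|/|n| = 17/(2√13).

17/(2√13)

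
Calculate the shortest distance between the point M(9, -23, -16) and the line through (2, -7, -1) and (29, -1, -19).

A direction vector is d = (27, 6, -18).
AP = (7, -16, -15), and AP × d = (378, -279, 474).
|AP × d|² = 445401 and |d|² = 1089, so the distance is √(445401/1089) = √409.

√409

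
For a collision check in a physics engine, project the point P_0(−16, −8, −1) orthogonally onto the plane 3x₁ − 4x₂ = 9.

(-13, -12, -1)

n = (3, −4, 0), |n|² = 25, and n·P_0 − 9 = -25.
t = -25/25 = -1, so the foot is P_0 − t·n = (−16, −8, −1) − (-1)·(3, −4, 0) = (−13, −12, −1).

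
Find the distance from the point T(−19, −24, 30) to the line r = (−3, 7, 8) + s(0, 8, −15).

√545

Direction vector d = (0, 8, −15).
AP = (−16, −31, 22), and AP × d = (289, −240, −128).
|AP × d|² = 157505 and |d|² = 289, so the distance is √(157505/289) = √545.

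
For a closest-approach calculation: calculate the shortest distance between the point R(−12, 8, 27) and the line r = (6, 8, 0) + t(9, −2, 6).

Direction vector d = (9, −2, 6).
AP = (−18, 0, 27); AP·d = 0, |AP|² = 1053, |d|² = 121.
distance² = |AP|² − (AP·d)²/|d|² = 1053 − 0/121 = 1053, so the distance is 9√13.

9√13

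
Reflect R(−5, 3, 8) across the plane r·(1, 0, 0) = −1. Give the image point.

(3, 3, 8)

n = (1, 0, 0), |n|² = 1, n·R − (-1) = -4, so t = -4/1 = -4.
Foot F = R − (-4)·n = (−1, 3, 8); the reflection is 2F − R = (3, 3, 8).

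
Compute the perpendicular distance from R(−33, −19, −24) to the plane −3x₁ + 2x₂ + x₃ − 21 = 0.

16/√14

Normal vector n = (−3, 2, 1), and n·(−33, −19, −24) − 21 = 16.
|n| = √(9 + 4 + 1) = √14, so the distance is |16|/√14 = 16/√14.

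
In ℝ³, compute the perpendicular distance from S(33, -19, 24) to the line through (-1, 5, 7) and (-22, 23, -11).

√85

A direction vector is d = (-21, 18, -18).
AP = (34, -24, 17); AP·d = -1452, |AP|² = 2021, |d|² = 1089.
distance² = |AP|² − (AP·d)²/|d|² = 2021 − 2108304/1089 = 85, so the distance is √85.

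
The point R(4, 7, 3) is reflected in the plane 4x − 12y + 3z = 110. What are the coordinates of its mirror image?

With n = (4, −12, 3), the signed offset is (n·R − 110)/|n|² = -169/169 = -1.
R' = R − 2t·n = (4, 7, 3) − (-2)·(4, −12, 3) = (12, −17, 9).

(12, -17, 9)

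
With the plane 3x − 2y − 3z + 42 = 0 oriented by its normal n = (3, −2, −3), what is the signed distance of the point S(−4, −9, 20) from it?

n·S − (-42) = -12.
|n| = √22, so the signed distance is -12/√22.

-12/√22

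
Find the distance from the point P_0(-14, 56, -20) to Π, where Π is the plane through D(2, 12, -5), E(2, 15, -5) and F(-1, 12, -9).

DE = (0, 3, 0) and DF = (-3, 0, -4), so a normal is n = DE × DF = (-12, 0, 9).
n = (-12, 0, 9); n·P − (-69) = 57; |n| = 15; distance = 57/15 = 19/5.

19/5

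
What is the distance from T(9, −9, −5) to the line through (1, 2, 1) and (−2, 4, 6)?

√69

A direction vector is d = (−3, 2, 5).
AP = (8, −11, −6); AP·d = -76, |AP|² = 221, |d|² = 38.
distance² = |AP|² − (AP·d)²/|d|² = 221 − 5776/38 = 69, so the distance is √69.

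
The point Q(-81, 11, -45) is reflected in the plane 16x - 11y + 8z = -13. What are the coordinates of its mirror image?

n = (16, -11, 8), |n|² = 441, n·Q − (-13) = -1764, so t = -1764/441 = -4.
Foot F = Q − (-4)·n = (-17, -33, -13); the reflection is 2F − Q = (47, -77, 19).

(47, -77, 19)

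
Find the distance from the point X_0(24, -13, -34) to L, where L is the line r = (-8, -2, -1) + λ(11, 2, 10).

Direction vector d = (11, 2, 10).
AP = (32, -11, -33), and AP × d = (-44, -683, 185).
|AP × d|² = 502650 and |d|² = 225, so the distance is √(502650/225) = √2234.

√2234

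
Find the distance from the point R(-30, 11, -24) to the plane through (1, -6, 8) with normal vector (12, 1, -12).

29/17

The plane has equation n·(r − (1, -6, 8)) = 0, i.e. n·r = -90.
n = (12, 1, -12); n·P − (-90) = 29; |n| = 17; distance = 29/17.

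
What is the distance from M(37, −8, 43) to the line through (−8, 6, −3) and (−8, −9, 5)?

A direction vector is d = (0, −15, 8).
AP = (45, −14, 46); AP·d = 578, |AP|² = 4337, |d|² = 289.
distance² = |AP|² − (AP·d)²/|d|² = 4337 − 334084/289 = 3181, so the distance is √3181.

√3181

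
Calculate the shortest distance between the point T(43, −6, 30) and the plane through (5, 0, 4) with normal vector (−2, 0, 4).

The plane has equation n·(r − (5, 0, 4)) = 0, i.e. n·r = 6.
Then n·(43, −6, 30) − 6 = 28.
|n| = √(4 + 0 + 16) = 2√5, so the distance is |28|/(2√5) = 14√5/5.

14√5/5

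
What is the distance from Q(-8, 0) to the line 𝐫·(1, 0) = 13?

21

The normal to the line is n = (1, 0) with |n| = 1.
|n·Q − 13| = |-8 − 13| = 21, so the distance is 21/1 = 21.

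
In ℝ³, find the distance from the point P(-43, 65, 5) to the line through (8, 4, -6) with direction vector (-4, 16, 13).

Direction vector d = (-4, 16, 13).
AP = (-51, 61, 11), and AP × d = (617, 619, -572).
|AP × d|² = 1091034 and |d|² = 441, so the distance is √(1091034/441) = √2474.

√2474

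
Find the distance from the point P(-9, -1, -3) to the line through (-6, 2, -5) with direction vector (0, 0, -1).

Direction vector d = (0, 0, -1).
AP = (-3, -3, 2), and AP × d = (3, -3, 0).
|AP × d|² = 18 and |d|² = 1, so the distance is √18 = 3√2.

3√2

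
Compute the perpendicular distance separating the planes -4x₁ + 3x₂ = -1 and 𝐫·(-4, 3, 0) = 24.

Both planes have normal n = (-4, 3, 0), |n| = 5. Any point on the first plane is at distance |24 − (-1)|/|n| = 25/5 = 5 from the second.

5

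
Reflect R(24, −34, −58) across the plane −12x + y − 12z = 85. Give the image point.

(48, -36, -34)

With n = (−12, 1, −12), the signed offset is (n·R − 85)/|n|² = 289/289 = 1.
R' = R − 2t·n = (24, −34, −58) − 2·(−12, 1, −12) = (48, −36, −34).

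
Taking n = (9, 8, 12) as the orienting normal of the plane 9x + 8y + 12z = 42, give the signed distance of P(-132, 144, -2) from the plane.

n·P − 42 = -102.
|n| = 17, so the signed distance is -102/17 = -6.

-6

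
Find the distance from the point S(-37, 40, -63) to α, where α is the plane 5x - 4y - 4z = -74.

19/√57

n = (5, -4, -4); n·P − (-74) = -19; |n| = √57; distance = 19/√57.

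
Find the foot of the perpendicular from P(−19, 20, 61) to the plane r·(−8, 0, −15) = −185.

The perpendicular from P has direction n = (−8, 0, −15): r = (−19, 20, 61) + t(−8, 0, −15).
Substitute into the plane: n·(P + tn) = -185 gives -763 + 289t = -185, so t = 2.
Foot = (−19, 20, 61) + 2·(−8, 0, −15) = (−35, 20, 31).

(-35, 20, 31)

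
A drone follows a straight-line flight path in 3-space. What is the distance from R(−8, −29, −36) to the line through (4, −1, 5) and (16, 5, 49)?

A direction vector is d = (12, 6, 44).
AP = (−12, −28, −41); AP·d = -2116, |AP|² = 2609, |d|² = 2116.
distance² = |AP|² − (AP·d)²/|d|² = 2609 − 4477456/2116 = 493, so the distance is √493.

√493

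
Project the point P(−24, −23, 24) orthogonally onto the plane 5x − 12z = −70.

(-14, -23, 0)

n = (5, 0, −12), |n|² = 169, and n·P − (-70) = -338.
t = -338/169 = -2, so the foot is P − t·n = (−24, −23, 24) − (-2)·(5, 0, −12) = (−14, −23, 0).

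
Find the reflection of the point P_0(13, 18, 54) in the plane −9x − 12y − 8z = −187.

n = (−9, −12, −8), |n|² = 289, n·P_0 − (-187) = -578, so t = -578/289 = -2.
Foot F = P_0 − (-2)·n = (−5, −6, 38); the reflection is 2F − P_0 = (−23, −30, 22).

(-23, -30, 22)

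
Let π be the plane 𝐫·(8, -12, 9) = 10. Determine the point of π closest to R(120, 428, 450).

n = (8, -12, 9), |n|² = 289, and n·R − 10 = -136.
t = -136/289 = -8/17, so the foot is R − t·n = (120, 428, 450) − (-8/17)·(8, -12, 9) = (2104/17, 7180/17, 7722/17).

(2104/17, 7180/17, 7722/17)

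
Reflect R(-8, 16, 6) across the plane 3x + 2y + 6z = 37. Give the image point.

With n = (3, 2, 6), the signed offset is (n·R − 37)/|n|² = 7/49 = 1/7.
R' = R − 2t·n = (-8, 16, 6) − (2/7)·(3, 2, 6) = (-62/7, 108/7, 30/7).

(-62/7, 108/7, 30/7)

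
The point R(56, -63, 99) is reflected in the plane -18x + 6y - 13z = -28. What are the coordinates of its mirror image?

n = (-18, 6, -13), |n|² = 529, n·R − (-28) = -2645, so t = -2645/529 = -5.
Foot F = R − (-5)·n = (-34, -33, 34); the reflection is 2F − R = (-124, -3, -31).

(-124, -3, -31)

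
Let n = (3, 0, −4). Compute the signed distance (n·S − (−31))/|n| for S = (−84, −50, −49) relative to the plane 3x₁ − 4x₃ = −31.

n·S − (-31) = -25.
|n| = 5, so the signed distance is -25/5 = -5.

-5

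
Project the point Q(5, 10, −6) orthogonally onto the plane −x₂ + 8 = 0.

n = (0, −1, 0), |n|² = 1, and n·Q − (-8) = -2.
t = -2/1 = -2, so the foot is Q − t·n = (5, 10, −6) − (-2)·(0, −1, 0) = (5, 8, −6).

(5, 8, -6)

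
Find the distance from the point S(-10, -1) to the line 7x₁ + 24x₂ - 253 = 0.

d = |7·(-10) + 24·(-1) − 253| / √(49 + 576) = |-347|/25 = 347/25.

347/25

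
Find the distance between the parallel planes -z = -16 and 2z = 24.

4

Divide the second equation by -2 to match normals: -z = -12.
Both planes have normal n = (0, 0, -1), |n| = 1. Any point on the first plane is at distance |(-12) − (-16)|/|n| = 4/1 = 4 from the second.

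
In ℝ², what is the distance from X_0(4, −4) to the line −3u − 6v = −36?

16√5/5

The normal to the line is n = (−3, −6) with |n| = 3√5.
|n·X_0 − (-36)| = |12 − (-36)| = 48, so the distance is 48/(3√5) = 16√5/5.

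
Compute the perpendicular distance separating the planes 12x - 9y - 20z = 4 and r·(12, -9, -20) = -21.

1

Both planes have normal n = (12, -9, -20), |n| = 25. Any point on the first plane is at distance |(-21) − 4|/|n| = 25/25 = 1 from the second.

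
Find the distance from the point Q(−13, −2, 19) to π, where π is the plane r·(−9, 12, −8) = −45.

Normal vector n = (−9, 12, −8), and n·(−13, −2, 19) − (−45) = −14.
|n| = √(81 + 144 + 64) = 17, so the distance is |-14|/17 = 14/17.

14/17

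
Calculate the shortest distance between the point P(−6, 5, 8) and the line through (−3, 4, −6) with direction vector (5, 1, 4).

2√41

Direction vector d = (5, 1, 4).
AP = (−3, 1, 14); AP·d = 42, |AP|² = 206, |d|² = 42.
distance² = |AP|² − (AP·d)²/|d|² = 206 − 1764/42 = 164, so the distance is 2√41.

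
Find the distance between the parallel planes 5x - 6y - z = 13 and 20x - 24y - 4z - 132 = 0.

Divide the second equation by 4 to match normals: 5x - 6y - z = 33.
Both planes have normal n = (5, -6, -1), |n| = √62. Any point on the first plane is at distance |33 − 13|/|n| = 20/√62 from the second.

10√62/31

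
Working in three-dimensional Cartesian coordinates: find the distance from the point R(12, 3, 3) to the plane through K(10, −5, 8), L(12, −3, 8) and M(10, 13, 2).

9√11/11

KL = (2, 2, 0) and KM = (0, 18, −6), so a normal is n = KL × KM = (−12, 12, 36).
Then n·(12, 3, 3) − 108 = −108.
|n| = √(144 + 144 + 1296) = 12√11, so the distance is |-108|/(12√11) = 9√11/11.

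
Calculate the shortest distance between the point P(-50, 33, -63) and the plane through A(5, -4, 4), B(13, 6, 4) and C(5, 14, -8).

AB = (8, 10, 0) and AC = (0, 18, -12), so a normal is n = AB × AC = (-120, 96, 144).
Then n·(-50, 33, -63) - (-408) = 504.
|n| = √(14400 + 9216 + 20736) = 24√77, so the distance is |504|/(24√77) = 21/√77.

21/√77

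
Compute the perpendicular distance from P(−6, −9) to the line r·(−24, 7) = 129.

48/25

d = |(-24)·(-6) + 7·(-9) − 129| / √(576 + 49) = |-48|/25 = 48/25.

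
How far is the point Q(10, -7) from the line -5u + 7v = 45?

144/√74

The normal to the line is n = (-5, 7) with |n| = √74.
|n·Q − 45| = |-99 − 45| = 144, so the distance is 144/√74.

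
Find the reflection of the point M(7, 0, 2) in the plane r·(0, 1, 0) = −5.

With n = (0, 1, 0), the signed offset is (n·M − (-5))/|n|² = 5/1 = 5.
M' = M − 2t·n = (7, 0, 2) − 10·(0, 1, 0) = (7, −10, 2).

(7, -10, 2)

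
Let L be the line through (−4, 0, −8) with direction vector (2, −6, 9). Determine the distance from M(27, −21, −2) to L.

Direction vector d = (2, −6, 9).
AP = (31, −21, 6); AP·d = 242, |AP|² = 1438, |d|² = 121.
distance² = |AP|² − (AP·d)²/|d|² = 1438 − 58564/121 = 954, so the distance is 3√106.

3√106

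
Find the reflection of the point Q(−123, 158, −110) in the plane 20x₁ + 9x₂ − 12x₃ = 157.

(-131, 772/5, -526/5)

With n = (20, 9, −12), the signed offset is (n·Q − 157)/|n|² = 125/625 = 1/5.
Q' = Q − 2t·n = (−123, 158, −110) − (2/5)·(20, 9, −12) = (−131, 772/5, −526/5).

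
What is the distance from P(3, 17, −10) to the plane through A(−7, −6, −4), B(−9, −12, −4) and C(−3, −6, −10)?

5/√14

AB = (−2, −6, 0) and AC = (4, 0, −6), so a normal is n = AB × AC = (36, −12, 24).
n = (36, −12, 24); n·P − (-276) = -60; |n| = 12√14; distance = 60/(12√14) = 5√14/14.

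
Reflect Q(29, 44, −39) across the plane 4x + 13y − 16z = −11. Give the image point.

n = (4, 13, −16), |n|² = 441, n·Q − (-11) = 1323, so t = 1323/441 = 3.
Foot F = Q − 3·n = (17, 5, 9); the reflection is 2F − Q = (5, −34, 57).

(5, -34, 57)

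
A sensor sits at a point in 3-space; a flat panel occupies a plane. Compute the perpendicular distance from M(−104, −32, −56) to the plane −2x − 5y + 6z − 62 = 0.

Normal vector n = (−2, −5, 6), and n·(−104, −32, −56) − 62 = −30.
|n| = √(4 + 25 + 36) = √65, so the distance is |-30|/√65 = 6√65/13.

30/√65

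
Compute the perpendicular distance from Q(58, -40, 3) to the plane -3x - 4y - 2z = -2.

18√29/29

Normal vector n = (-3, -4, -2), and n·(58, -40, 3) - (-2) = -18.
|n| = √(9 + 16 + 4) = √29, so the distance is |-18|/√29 = 18/√29.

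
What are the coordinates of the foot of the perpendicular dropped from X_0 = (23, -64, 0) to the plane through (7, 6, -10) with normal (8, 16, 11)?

The perpendicular from X_0 has direction n = (8, 16, 11): r = (23, -64, 0) + μ(8, 16, 11).
Substitute into the plane: n·(X_0 + μn) = 42 gives -840 + 441μ = 42, so μ = 2.
Foot = (23, -64, 0) + 2·(8, 16, 11) = (39, -32, 22).

(39, -32, 22)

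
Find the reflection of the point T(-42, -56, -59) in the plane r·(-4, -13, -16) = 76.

n = (-4, -13, -16), |n|² = 441, n·T − 76 = 1764, so t = 1764/441 = 4.
Foot F = T − 4·n = (-26, -4, 5); the reflection is 2F − T = (-10, 48, 69).

(-10, 48, 69)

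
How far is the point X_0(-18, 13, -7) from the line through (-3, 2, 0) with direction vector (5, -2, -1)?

Direction vector d = (5, -2, -1).
AP = (-15, 11, -7); AP·d = -90, |AP|² = 395, |d|² = 30.
distance² = |AP|² − (AP·d)²/|d|² = 395 − 8100/30 = 125, so the distance is 5√5.

5√5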